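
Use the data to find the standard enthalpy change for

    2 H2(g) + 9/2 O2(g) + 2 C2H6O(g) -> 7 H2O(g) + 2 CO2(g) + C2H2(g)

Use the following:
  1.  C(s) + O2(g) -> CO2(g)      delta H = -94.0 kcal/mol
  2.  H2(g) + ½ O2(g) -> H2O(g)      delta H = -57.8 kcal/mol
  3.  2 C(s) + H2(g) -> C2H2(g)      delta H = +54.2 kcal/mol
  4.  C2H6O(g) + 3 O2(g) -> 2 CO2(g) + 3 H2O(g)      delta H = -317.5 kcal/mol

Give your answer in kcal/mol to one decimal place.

eq. 1 reversed and × 2: (-2)·(-94.0) = +188.0 kcal/mol
eq. 2 as written: -57.8 kcal/mol
eq. 3 as written (C2H2(g) already on the product side): +54.2 kcal/mol
eq. 4 × 2 (scale by 2 for the 2 C2H6O(g)): (2)·(-317.5) = -635.0 kcal/mol
By Hess's law, delta H = (+188.0) + (-57.8) + (+54.2) + (-635.0) = -450.6 kcal/mol

delta H = -450.6 kcal/mol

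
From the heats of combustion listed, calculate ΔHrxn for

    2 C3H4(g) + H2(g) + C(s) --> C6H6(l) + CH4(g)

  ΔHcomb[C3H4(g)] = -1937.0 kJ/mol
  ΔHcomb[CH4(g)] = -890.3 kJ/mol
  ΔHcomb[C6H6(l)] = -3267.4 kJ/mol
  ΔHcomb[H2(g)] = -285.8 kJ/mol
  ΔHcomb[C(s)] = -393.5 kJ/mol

ΔHrxn = -395.6 kJ/mol

With combustion enthalpies, reactants minus products:
= [2·(-1937.0) + 1·(-285.8) + 1·(-393.5)] − [1·(-3267.4) + 1·(-890.3)]
= -395.6 kJ/mol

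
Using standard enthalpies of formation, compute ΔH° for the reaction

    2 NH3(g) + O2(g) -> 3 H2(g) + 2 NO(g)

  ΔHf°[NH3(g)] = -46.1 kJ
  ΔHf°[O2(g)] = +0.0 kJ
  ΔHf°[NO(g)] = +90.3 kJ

Products: 3·(+0.0) + 2·(+90.3) = +180.6
Reactants: 2·(-46.1) + 1·(+0.0) = -92.2
ΔH° = (+180.6) − (-92.2) = 272.8 kJ

ΔH° = 272.8 kJ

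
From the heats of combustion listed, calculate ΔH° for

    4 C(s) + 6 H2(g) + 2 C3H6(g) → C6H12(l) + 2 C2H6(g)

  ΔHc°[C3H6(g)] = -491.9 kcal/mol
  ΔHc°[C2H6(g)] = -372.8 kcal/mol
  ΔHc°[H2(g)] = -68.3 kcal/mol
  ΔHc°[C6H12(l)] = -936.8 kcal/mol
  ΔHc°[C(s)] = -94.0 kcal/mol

ΔH° = -87.2 kcal/mol

Using ΔH = Σ nΔHc°(reactants) − Σ nΔHc°(products):
= [4·(-94.0) + 6·(-68.3) + 2·(-491.9)] − [1·(-936.8) + 2·(-372.8)]
= -87.2 kcal/mol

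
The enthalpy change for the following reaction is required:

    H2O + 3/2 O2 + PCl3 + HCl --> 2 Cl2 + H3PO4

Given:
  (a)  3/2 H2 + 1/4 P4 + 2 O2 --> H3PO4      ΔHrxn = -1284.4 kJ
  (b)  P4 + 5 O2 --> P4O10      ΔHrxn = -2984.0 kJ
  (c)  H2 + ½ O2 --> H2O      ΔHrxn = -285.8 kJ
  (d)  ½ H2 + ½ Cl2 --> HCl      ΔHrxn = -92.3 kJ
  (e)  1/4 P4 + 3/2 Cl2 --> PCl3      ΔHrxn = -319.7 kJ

ΔHrxn = -586.6 kJ

(a) as written (H3PO4 already on the product side): -1284.4 kJ
(b): not needed (P4O10 appears nowhere else).
(c) reversed (H2O must end up as a reactant): +285.8 kJ
(d) reversed (reverse to put HCl on the reactant side): +92.3 kJ
(e) reversed (reverse to put PCl3 on the reactant side): +319.7 kJ
ΔHrxn = (-1284.4) + (+285.8) + (+92.3) + (+319.7) = -586.6 kJ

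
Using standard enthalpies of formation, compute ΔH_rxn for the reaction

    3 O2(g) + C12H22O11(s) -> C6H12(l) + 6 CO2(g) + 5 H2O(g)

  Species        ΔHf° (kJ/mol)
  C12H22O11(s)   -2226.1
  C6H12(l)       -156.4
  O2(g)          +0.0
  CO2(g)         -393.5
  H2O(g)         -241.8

ΔH°rxn = Σ nΔHf°(products) − Σ nΔHf°(reactants).
Products: 1·(-156.4) + 6·(-393.5) + 5·(-241.8) = -3726.4
Reactants: 3·(+0.0) + 1·(-2226.1) = -2226.1
ΔH_rxn = (-3726.4) − (-2226.1) = -1500.3 kJ/mol

ΔH_rxn = -1500.3 kJ/mol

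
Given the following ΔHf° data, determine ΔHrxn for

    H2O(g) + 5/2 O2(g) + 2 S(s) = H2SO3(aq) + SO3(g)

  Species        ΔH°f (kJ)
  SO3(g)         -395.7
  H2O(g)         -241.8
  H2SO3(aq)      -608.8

ΔHrxn = -762.7 kJ

Products: 1·(-608.8) + 1·(-395.7) = -1004.5
Reactants: 1·(-241.8) + 5/2·(+0.0) + 2·(+0.0) = -241.8
ΔHrxn = (-1004.5) − (-241.8) = -762.7 kJ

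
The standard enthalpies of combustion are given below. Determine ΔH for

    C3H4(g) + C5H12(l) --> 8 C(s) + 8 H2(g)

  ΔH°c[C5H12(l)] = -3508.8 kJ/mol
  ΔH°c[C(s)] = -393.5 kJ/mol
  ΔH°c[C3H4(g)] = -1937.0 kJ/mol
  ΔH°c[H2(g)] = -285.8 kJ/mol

Using ΔH = Σ nΔHc°(reactants) − Σ nΔHc°(products):
= [1·(-1937.0) + 1·(-3508.8)] − [8·(-393.5) + 8·(-285.8)]
= -11.4 kJ/mol

ΔH = -11.4 kJ/mol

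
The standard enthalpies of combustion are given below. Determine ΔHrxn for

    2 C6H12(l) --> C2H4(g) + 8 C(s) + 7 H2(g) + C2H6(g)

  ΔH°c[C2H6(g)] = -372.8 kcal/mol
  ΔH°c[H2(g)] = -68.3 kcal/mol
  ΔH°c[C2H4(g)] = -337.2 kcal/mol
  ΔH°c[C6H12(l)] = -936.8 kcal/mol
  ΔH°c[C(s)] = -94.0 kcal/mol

ΔHrxn = 66.5 kcal/mol

With combustion enthalpies, reactants minus products:
= [2·(-936.8)] − [1·(-337.2) + 8·(-94.0) + 7·(-68.3) + 1·(-372.8)]
= 66.5 kcal/mol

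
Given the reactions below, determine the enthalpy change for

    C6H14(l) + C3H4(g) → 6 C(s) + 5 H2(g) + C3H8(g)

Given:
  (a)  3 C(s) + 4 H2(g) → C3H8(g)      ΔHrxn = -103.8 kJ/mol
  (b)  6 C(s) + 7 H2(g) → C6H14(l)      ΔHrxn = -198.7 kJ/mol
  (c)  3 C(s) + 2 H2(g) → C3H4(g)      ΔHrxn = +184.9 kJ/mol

(a) as written (C3H8(g) already on the product side): -103.8 kJ/mol
(b) reversed (reverse to put C6H14(l) on the reactant side): +198.7 kJ/mol
(c) reversed (C3H4(g) must end up as a reactant): -184.9 kJ/mol
Since enthalpy is a state function, ΔHrxn = (1)·(-103.8) + (-1)·(-198.7) + (-1)·(+184.9) = -90.0 kJ/mol

ΔHrxn = -90.0 kJ/mol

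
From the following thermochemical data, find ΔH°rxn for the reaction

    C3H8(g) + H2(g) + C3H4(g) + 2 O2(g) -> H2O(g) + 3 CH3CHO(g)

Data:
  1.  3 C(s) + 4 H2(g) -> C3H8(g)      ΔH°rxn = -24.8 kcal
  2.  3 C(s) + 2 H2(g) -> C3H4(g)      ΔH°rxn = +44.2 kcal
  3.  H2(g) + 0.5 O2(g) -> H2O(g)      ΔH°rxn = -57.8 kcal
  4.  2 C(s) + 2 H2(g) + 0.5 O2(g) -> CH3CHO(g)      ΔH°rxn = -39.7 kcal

ΔH°rxn = -196.3 kcal

eq. 1 reversed (C3H8(g) must end up as a reactant): +24.8 kcal
eq. 2 reversed (reverse to put C3H4(g) on the reactant side): -44.2 kcal
eq. 3 as written (H2O(g) already on the product side): -57.8 kcal
eq. 4 × 3 (scale by 3 for the 3 CH3CHO(g)): (3)·(-39.7) = -119.1 kcal
Since enthalpy is a state function, ΔH°rxn = (-1)·(-24.8) + (-1)·(+44.2) + (1)·(-57.8) + (3)·(-39.7) = -196.3 kcal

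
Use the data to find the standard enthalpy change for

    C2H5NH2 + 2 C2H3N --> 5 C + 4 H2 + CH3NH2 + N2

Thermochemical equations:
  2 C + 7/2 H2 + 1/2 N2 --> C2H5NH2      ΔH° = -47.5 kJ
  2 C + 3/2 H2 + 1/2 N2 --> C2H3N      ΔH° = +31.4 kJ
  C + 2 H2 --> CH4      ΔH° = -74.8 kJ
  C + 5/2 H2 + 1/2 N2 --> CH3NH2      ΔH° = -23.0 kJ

equation 1 reversed (C2H5NH2 must end up as a reactant): +47.5 kJ
equation 2 reversed and × 2 (reverse to put C2H3N on the reactant side; ×2 to match 2 C2H3N in the target): (-2)·(+31.4) = -62.8 kJ
equation 3: not needed (CH4 appears nowhere else).
equation 4 as written (CH3NH2 already on the product side): -23.0 kJ
ΔH° = (+47.5) + (-62.8) + (-23.0) = -38.3 kJ

ΔH° = -38.3 kJ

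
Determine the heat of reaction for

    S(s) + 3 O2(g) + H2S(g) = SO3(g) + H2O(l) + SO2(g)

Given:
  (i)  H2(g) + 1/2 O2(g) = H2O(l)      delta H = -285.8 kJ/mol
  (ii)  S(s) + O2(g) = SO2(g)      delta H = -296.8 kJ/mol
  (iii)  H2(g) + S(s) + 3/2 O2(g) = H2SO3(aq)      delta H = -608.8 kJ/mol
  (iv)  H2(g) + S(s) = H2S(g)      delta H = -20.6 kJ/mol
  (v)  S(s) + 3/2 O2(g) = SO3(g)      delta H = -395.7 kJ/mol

delta H = -957.7 kJ/mol

(i) as written: -285.8 kJ/mol
(ii) as written: -296.8 kJ/mol
(iii): not needed.
(iv) reversed: +20.6 kJ/mol
(v) as written: -395.7 kJ/mol
delta H = (1)·(-285.8) + (1)·(-296.8) + (-1)·(-20.6) + (1)·(-395.7) = -957.7 kJ/mol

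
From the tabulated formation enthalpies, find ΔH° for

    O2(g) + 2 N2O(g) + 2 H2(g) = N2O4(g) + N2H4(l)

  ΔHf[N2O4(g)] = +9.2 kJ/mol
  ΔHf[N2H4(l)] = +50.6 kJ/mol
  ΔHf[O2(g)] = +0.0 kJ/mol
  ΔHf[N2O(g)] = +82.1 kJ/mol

ΔH° = -104.4 kJ/mol

ΔH°rxn = Σ nΔHf°(products) − Σ nΔHf°(reactants).
Products: 1·(+9.2) + 1·(+50.6) = +59.8
Reactants: 1·(+0.0) + 2·(+82.1) + 2·(+0.0) = +164.2
ΔH° = (+59.8) − (+164.2) = -104.4 kJ/mol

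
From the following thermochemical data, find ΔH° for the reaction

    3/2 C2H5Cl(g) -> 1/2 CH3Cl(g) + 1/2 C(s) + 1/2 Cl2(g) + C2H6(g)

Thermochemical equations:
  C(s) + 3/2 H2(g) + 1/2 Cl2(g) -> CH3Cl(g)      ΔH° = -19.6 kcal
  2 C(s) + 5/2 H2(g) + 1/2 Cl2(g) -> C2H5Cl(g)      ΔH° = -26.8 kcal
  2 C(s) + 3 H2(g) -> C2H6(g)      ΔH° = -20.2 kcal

ΔH° = 10.2 kcal

equation 1 × 1/2: (1/2)·(-19.6) = -9.8 kcal
equation 2 reversed and × 3/2: (-3/2)·(-26.8) = +40.2 kcal
equation 3 as written: -20.2 kcal
Summing the manipulated equations, ΔH° = (1/2)·(-19.6) + (-3/2)·(-26.8) + (1)·(-20.2) = 10.2 kcal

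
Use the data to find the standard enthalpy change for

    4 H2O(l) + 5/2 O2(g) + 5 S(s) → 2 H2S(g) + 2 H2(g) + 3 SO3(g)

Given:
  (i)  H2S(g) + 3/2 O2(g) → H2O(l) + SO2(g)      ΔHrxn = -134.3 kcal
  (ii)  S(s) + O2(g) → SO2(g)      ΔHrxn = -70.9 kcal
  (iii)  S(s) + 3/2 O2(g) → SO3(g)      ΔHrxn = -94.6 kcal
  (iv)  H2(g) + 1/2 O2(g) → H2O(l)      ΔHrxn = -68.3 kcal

ΔHrxn = -20.4 kcal

(i) reversed and × 2 (reverse to put H2S(g) on the product side; scale by 2 for the 2 H2S(g)): (-2)·(-134.3) = +268.6 kcal
(ii) × 2: (2)·(-70.9) = -141.8 kcal
(iii) × 3 (×3 to match 3 SO3(g) in the target): (3)·(-94.6) = -283.8 kcal
(iv) reversed and × 2 (H2(g) must end up as a product; scale by 2 for the 2 H2(g)): (-2)·(-68.3) = +136.6 kcal
Summing the manipulated equations, ΔHrxn = (-2)·(-134.3) + (2)·(-70.9) + (3)·(-94.6) + (-2)·(-68.3) = -20.4 kcal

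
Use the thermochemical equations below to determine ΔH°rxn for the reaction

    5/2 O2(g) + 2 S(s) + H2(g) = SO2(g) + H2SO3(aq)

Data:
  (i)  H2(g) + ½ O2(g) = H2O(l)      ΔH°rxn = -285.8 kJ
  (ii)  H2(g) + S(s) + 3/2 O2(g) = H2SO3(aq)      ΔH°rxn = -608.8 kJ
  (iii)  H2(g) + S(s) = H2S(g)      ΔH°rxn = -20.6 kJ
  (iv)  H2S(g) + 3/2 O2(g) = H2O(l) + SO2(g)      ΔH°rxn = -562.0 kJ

(i) reversed: +285.8 kJ
(ii) as written (H2SO3(aq) already on the product side): -608.8 kJ
(iii) as written: -20.6 kJ
(iv) as written (SO2(g) already on the product side): -562.0 kJ
By Hess's law, ΔH°rxn = (+285.8) + (-608.8) + (-20.6) + (-562.0) = -905.6 kJ

ΔH°rxn = -905.6 kJ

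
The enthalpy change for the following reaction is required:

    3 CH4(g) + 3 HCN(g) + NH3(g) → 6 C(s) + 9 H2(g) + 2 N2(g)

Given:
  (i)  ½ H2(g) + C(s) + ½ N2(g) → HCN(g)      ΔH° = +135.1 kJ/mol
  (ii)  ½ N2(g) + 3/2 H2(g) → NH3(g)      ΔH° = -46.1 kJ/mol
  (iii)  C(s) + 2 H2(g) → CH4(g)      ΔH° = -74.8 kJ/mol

ΔH° = -134.8 kJ/mol

(i) reversed and × 3: (-3)·(+135.1) = -405.3 kJ/mol
(ii) reversed: +46.1 kJ/mol
(iii) reversed and × 3: (-3)·(-74.8) = +224.4 kJ/mol
ΔH° = (-405.3) + (+46.1) + (+224.4) = -134.8 kJ/mol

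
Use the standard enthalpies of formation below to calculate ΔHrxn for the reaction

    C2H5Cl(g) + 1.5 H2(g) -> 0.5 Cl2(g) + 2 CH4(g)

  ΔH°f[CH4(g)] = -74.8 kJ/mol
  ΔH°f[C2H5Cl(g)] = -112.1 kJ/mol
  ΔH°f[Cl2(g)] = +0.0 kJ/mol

ΔH°rxn = Σ nΔHf°(products) − Σ nΔHf°(reactants).
Products: 1/2·(+0.0) + 2·(-74.8) = -149.6
Reactants: 1·(-112.1) + 3/2·(+0.0) = -112.1
ΔHrxn = (-149.6) − (-112.1) = -37.5 kJ/mol

ΔHrxn = -37.5 kJ/mol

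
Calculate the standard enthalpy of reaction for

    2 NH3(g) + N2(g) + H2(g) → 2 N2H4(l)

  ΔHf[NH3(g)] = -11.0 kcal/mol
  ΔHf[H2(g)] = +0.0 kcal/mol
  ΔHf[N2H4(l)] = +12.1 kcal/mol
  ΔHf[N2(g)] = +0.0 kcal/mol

ΔHrxn = 46.2 kcal/mol

Products: 2·(+12.1) = +24.2
Reactants: 2·(-11.0) + 1·(+0.0) + 1·(+0.0) = -22.0
ΔHrxn = (+24.2) − (-22.0) = 46.2 kcal/mol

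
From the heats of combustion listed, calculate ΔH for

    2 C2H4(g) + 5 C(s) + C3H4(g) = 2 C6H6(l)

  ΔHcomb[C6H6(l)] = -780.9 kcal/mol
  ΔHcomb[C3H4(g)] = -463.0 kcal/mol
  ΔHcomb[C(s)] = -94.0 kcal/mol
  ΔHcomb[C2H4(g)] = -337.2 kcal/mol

ΔH = -45.6 kcal/mol

With combustion enthalpies, reactants minus products:
= [2·(-337.2) + 5·(-94.0) + 1·(-463.0)] − [2·(-780.9)]
= -45.6 kcal/mol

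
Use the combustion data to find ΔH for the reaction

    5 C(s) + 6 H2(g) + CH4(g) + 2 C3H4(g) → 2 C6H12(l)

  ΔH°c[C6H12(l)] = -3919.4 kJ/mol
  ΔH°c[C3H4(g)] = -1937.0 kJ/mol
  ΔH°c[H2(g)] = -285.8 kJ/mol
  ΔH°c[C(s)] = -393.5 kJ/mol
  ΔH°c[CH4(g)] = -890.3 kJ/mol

With combustion enthalpies, reactants minus products:
= [5·(-393.5) + 6·(-285.8) + 1·(-890.3) + 2·(-1937.0)] − [2·(-3919.4)]
= -607.8 kJ/mol

ΔH = -607.8 kJ/mol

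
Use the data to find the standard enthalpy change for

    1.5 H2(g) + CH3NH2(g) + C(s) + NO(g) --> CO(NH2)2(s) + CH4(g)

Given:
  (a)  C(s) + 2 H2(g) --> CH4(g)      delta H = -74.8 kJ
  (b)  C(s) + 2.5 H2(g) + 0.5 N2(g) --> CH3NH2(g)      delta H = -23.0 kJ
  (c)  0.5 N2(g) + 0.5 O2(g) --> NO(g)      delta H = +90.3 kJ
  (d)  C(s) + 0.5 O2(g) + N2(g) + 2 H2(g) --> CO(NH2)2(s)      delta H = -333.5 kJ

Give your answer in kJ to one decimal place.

(a) as written (CH4(g) already on the product side): -74.8 kJ
(b) reversed (CH3NH2(g) must end up as a reactant): +23.0 kJ
(c) reversed (NO(g) must end up as a reactant): -90.3 kJ
(d) as written (CO(NH2)2(s) already on the product side): -333.5 kJ
delta H = (1)·(-74.8) + (-1)·(-23.0) + (-1)·(+90.3) + (1)·(-333.5) = -475.6 kJ

delta H = -475.6 kJ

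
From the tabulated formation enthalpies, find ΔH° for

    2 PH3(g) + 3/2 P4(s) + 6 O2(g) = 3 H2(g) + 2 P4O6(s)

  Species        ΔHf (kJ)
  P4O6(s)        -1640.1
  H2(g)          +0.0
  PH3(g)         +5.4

ΔH°rxn = Σ nΔHf°(products) − Σ nΔHf°(reactants).
Products: 3·(+0.0) + 2·(-1640.1) = -3280.2
Reactants: 2·(+5.4) + 3/2·(+0.0) + 6·(+0.0) = +10.8
ΔH° = (-3280.2) − (+10.8) = -3291.0 kJ

ΔH° = -3291.0 kJ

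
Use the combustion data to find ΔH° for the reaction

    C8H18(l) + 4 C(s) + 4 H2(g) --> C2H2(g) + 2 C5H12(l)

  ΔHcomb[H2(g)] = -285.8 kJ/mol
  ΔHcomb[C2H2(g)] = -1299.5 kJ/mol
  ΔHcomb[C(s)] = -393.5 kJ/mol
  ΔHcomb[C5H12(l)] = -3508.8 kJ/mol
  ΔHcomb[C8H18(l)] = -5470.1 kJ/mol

ΔH° = 129.8 kJ/mol

With combustion enthalpies, reactants minus products:
= [1·(-5470.1) + 4·(-393.5) + 4·(-285.8)] − [1·(-1299.5) + 2·(-3508.8)]
= 129.8 kJ/mol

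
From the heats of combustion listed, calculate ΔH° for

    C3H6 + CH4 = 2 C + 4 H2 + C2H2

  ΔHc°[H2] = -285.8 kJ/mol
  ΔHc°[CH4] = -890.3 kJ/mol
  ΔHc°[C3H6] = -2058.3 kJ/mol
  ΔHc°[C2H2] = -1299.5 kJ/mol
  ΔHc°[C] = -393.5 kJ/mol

ΔH° = 281.1 kJ/mol

Using ΔH = Σ nΔHc°(reactants) − Σ nΔHc°(products):
= [1·(-2058.3) + 1·(-890.3)] − [2·(-393.5) + 4·(-285.8) + 1·(-1299.5)]
= 281.1 kJ/mol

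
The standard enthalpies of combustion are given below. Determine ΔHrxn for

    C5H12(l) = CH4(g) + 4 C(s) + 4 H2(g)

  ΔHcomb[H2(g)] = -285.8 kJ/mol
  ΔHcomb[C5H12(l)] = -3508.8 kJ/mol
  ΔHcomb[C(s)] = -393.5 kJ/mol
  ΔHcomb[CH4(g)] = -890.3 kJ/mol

With combustion enthalpies, reactants minus products:
= [1·(-3508.8)] − [1·(-890.3) + 4·(-393.5) + 4·(-285.8)]
= 98.7 kJ/mol

ΔHrxn = 98.7 kJ/mol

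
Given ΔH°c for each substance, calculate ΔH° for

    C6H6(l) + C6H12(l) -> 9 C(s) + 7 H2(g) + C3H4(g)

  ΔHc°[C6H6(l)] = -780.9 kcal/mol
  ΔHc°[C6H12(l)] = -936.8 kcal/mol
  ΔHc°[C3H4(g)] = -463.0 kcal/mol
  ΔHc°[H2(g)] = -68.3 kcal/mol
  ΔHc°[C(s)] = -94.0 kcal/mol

With combustion enthalpies, reactants minus products:
= [1·(-780.9) + 1·(-936.8)] − [9·(-94.0) + 7·(-68.3) + 1·(-463.0)]
= 69.4 kcal/mol

ΔH° = 69.4 kcal/mol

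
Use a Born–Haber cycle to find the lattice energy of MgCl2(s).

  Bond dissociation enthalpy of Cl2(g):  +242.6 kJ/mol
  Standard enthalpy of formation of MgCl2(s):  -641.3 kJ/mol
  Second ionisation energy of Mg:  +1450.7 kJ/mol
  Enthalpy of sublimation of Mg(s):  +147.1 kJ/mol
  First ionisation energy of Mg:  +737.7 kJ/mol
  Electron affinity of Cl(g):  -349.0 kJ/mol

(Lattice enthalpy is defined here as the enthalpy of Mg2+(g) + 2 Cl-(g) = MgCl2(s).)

U = -2521.4 kJ/mol

ΔHf° = 1·ΔHsub + 1·(ΣIE) + 1·D(Cl2) + 2·EA + U
-641.3 = 1·(+147.1) + 1·(+2188.4) + 1·(+242.6) + 2·(-349.0) + U
U = -641.3 − (+1880.1) = -2521.4 kJ/mol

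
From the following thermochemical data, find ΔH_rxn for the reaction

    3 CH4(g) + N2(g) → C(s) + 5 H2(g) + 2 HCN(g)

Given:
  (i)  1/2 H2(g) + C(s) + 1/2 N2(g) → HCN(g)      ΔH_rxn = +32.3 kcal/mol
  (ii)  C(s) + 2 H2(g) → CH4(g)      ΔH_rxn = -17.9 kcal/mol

ΔH_rxn = 118.3 kcal/mol

(i) × 2 (×2 to match 2 HCN(g) in the target): (2)·(+32.3) = +64.6 kcal/mol
(ii) reversed and × 3 (CH4(g) must end up as a reactant; ×3 to match 3 CH4(g) in the target): (-3)·(-17.9) = +53.7 kcal/mol
By Hess's law, ΔH_rxn = (+64.6) + (+53.7) = 118.3 kcal/mol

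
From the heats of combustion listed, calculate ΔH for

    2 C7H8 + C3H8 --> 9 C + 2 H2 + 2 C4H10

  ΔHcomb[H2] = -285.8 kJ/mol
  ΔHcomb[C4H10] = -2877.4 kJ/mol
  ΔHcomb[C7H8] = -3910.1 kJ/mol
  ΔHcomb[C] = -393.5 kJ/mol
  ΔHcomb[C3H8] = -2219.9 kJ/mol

Using ΔH = Σ nΔHc°(reactants) − Σ nΔHc°(products):
= [2·(-3910.1) + 1·(-2219.9)] − [9·(-393.5) + 2·(-285.8) + 2·(-2877.4)]
= -172.2 kJ/mol

ΔH = -172.2 kJ/mol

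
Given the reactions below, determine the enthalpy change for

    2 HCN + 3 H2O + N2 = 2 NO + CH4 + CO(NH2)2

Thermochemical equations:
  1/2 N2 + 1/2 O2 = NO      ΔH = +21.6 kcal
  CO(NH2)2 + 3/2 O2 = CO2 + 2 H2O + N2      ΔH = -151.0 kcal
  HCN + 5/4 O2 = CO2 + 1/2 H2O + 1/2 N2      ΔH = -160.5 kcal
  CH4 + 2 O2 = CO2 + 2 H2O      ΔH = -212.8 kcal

ΔH = 86.0 kcal

equation 1 × 2: (2)·(+21.6) = +43.2 kcal
equation 2 reversed: +151.0 kcal
equation 3 × 2: (2)·(-160.5) = -321.0 kcal
equation 4 reversed: +212.8 kcal
ΔH = (+43.2) + (+151.0) + (-321.0) + (+212.8) = 86.0 kcal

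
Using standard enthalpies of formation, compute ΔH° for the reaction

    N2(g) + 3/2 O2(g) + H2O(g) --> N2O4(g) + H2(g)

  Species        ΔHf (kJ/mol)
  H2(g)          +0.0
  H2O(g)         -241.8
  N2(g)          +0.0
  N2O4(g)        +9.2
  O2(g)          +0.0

ΔH° = 251.0 kJ/mol

Products: 1·(+9.2) + 1·(+0.0) = +9.2
Reactants: 1·(+0.0) + 3/2·(+0.0) + 1·(-241.8) = -241.8
ΔH° = (+9.2) − (-241.8) = 251.0 kJ/mol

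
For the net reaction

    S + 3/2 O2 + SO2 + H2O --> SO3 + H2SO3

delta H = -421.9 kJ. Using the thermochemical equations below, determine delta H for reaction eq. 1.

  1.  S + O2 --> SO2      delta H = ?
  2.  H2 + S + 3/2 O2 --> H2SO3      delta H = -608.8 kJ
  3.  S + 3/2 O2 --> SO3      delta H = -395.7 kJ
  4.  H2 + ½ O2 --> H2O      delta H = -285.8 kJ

eq. 1 reversed: contributes −x
eq. 2 as written: -608.8 kJ
eq. 3 as written: -395.7 kJ
eq. 4 reversed: +285.8 kJ
-421.9 = (-608.8) + (-395.7) + (+285.8) − x
x = (-421.9 − (-718.7)) / (-1) = -296.8 kJ

delta H = -296.8 kJ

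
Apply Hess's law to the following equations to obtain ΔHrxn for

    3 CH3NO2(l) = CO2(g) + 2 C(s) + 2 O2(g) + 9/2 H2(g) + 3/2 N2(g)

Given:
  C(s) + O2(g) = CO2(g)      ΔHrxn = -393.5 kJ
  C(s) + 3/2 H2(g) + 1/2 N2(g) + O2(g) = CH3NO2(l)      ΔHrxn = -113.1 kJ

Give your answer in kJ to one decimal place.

ΔHrxn = -54.2 kJ

equation 1 as written: -393.5 kJ
equation 2 reversed and × 3: (-3)·(-113.1) = +339.3 kJ
Combining the equations, ΔHrxn = (1)·(-393.5) + (-3)·(-113.1) = -54.2 kJ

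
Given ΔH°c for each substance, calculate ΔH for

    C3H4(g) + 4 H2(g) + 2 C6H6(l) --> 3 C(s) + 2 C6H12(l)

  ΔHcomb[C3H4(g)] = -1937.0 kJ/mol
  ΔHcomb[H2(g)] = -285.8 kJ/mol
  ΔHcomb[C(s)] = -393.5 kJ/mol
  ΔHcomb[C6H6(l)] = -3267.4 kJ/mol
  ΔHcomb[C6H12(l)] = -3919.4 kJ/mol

ΔH = -595.7 kJ/mol

With combustion enthalpies, reactants minus products:
= [1·(-1937.0) + 4·(-285.8) + 2·(-3267.4)] − [3·(-393.5) + 2·(-3919.4)]
= -595.7 kJ/mol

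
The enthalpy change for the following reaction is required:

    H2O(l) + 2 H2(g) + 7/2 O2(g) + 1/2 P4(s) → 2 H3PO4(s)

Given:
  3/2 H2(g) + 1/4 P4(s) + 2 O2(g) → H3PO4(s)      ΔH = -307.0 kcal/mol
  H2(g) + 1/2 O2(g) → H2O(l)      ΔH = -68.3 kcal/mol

ΔH = -545.7 kcal/mol

equation 1 × 2 (scale by 2 for the 2 H3PO4(s)): (2)·(-307.0) = -614.0 kcal/mol
equation 2 reversed (reverse to put H2O(l) on the reactant side): +68.3 kcal/mol
Summing the manipulated equations, ΔH = (2)·(-307.0) + (-1)·(-68.3) = -545.7 kcal/mol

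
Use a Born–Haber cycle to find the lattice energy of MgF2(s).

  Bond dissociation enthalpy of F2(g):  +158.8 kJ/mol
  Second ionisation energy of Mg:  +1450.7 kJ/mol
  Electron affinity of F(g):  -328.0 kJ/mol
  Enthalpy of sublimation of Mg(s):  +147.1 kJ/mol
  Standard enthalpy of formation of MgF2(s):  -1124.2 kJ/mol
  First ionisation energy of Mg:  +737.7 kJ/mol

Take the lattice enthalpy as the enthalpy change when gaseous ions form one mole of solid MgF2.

U = -2962.5 kJ/mol

ΔHf° = 1·ΔHsub + 1·(ΣIE) + 1·D(F2) + 2·EA + U
-1124.2 = 1·(+147.1) + 1·(+2188.4) + 1·(+158.8) + 2·(-328.0) + U
U = -1124.2 − (+1838.3) = -2962.5 kJ/mol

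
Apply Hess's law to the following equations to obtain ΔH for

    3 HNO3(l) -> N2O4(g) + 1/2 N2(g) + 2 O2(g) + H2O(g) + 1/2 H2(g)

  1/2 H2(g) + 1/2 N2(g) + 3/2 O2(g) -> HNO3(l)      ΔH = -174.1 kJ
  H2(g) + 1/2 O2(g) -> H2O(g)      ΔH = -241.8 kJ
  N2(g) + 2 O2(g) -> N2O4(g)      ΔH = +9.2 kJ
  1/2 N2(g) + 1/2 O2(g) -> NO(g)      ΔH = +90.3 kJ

ΔH = 289.7 kJ

equation 1 reversed and × 3 (HNO3(l) must end up as a reactant; ×3 to match 3 HNO3(l) in the target): (-3)·(-174.1) = +522.3 kJ
equation 2 as written (H2O(g) already on the product side): -241.8 kJ
equation 3 as written (N2O4(g) already on the product side): +9.2 kJ
equation 4: not needed (NO(g) appears nowhere else).
ΔH = (-3)·(-174.1) + (1)·(-241.8) + (1)·(+9.2) = 289.7 kJ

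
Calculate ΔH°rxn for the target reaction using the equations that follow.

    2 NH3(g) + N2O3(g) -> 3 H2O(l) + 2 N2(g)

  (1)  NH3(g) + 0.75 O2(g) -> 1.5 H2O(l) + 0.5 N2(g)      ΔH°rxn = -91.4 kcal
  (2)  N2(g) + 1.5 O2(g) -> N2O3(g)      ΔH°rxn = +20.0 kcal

(1) × 2: (2)·(-91.4) = -182.8 kcal
(2) reversed: -20.0 kcal
By Hess's law, ΔH°rxn = (2)·(-91.4) + (-1)·(+20.0) = -202.8 kcal

ΔH°rxn = -202.8 kcal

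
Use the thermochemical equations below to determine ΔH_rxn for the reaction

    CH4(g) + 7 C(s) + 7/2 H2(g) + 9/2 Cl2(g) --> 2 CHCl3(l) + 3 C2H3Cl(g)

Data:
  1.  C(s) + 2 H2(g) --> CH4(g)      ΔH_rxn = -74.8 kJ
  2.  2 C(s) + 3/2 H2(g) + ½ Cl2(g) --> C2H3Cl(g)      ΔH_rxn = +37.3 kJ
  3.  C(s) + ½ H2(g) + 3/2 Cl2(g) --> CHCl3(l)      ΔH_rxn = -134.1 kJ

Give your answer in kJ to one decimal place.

eq. 1 reversed (CH4(g) must end up as a reactant): +74.8 kJ
eq. 2 × 3 (×3 to match 3 C2H3Cl(g) in the target): (3)·(+37.3) = +111.9 kJ
eq. 3 × 2 (×2 to match 2 CHCl3(l) in the target): (2)·(-134.1) = -268.2 kJ
ΔH_rxn = (-1)·(-74.8) + (3)·(+37.3) + (2)·(-134.1) = -81.5 kJ

ΔH_rxn = -81.5 kJ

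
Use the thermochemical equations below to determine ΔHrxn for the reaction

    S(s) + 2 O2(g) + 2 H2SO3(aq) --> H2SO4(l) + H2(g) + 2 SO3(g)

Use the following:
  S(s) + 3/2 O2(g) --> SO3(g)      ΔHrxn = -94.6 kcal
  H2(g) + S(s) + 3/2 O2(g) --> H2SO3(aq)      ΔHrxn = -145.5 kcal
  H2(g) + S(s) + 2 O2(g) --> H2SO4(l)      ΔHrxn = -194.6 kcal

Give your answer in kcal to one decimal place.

equation 1 × 2: (2)·(-94.6) = -189.2 kcal
equation 2 reversed and × 2: (-2)·(-145.5) = +291.0 kcal
equation 3 as written: -194.6 kcal
By Hess's law, ΔHrxn = (2)·(-94.6) + (-2)·(-145.5) + (1)·(-194.6) = -92.8 kcal

ΔHrxn = -92.8 kcal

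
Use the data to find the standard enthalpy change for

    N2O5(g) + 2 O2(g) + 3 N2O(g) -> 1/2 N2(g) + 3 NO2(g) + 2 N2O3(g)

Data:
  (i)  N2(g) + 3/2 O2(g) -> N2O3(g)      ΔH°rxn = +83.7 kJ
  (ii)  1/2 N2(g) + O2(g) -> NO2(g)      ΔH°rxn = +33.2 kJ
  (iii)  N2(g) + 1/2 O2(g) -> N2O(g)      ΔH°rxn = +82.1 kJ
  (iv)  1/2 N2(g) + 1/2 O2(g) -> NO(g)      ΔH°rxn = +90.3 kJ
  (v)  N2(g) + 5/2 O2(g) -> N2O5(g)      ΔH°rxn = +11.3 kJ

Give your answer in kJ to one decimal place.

(i) × 2 (scale by 2 for the 2 N2O3(g)): (2)·(+83.7) = +167.4 kJ
(ii) × 3 (×3 to match 3 NO2(g) in the target): (3)·(+33.2) = +99.6 kJ
(iii) reversed and × 3 (reverse to put N2O(g) on the reactant side; scale by 3 for the 3 N2O(g)): (-3)·(+82.1) = -246.3 kJ
(iv): not needed (NO(g) appears nowhere else).
(v) reversed (N2O5(g) must end up as a reactant): -11.3 kJ
ΔH°rxn = (+167.4) + (+99.6) + (-246.3) + (-11.3) = 9.4 kJ

ΔH°rxn = 9.4 kJ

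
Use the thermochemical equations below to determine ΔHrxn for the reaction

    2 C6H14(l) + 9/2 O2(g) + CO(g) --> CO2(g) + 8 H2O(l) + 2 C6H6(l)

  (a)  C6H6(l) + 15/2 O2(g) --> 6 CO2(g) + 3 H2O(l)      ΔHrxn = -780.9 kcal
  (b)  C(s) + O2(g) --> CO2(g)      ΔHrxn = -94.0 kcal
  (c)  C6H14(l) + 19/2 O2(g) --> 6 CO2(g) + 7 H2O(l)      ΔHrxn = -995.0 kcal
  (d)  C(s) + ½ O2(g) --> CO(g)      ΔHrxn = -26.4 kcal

(a) reversed and × 2: (-2)·(-780.9) = +1561.8 kcal
(b) as written: -94.0 kcal
(c) × 2: (2)·(-995.0) = -1990.0 kcal
(d) reversed: +26.4 kcal
ΔHrxn = (-2)·(-780.9) + (1)·(-94.0) + (2)·(-995.0) + (-1)·(-26.4) = -495.8 kcal

ΔHrxn = -495.8 kcal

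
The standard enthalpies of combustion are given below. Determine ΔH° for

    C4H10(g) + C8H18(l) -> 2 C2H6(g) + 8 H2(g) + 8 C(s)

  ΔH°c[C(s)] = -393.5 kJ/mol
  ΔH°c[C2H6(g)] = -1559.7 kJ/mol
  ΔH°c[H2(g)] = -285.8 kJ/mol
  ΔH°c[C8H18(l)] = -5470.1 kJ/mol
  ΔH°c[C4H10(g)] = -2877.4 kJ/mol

ΔH° = 206.3 kJ/mol

Using ΔH = Σ nΔHc°(reactants) − Σ nΔHc°(products):
= [1·(-2877.4) + 1·(-5470.1)] − [2·(-1559.7) + 8·(-285.8) + 8·(-393.5)]
= 206.3 kJ/mol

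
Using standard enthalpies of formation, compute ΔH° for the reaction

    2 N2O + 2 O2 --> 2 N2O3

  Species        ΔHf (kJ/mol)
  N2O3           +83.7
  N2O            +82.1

ΔH° = 3.2 kJ/mol

ΔH°rxn = Σ nΔHf°(products) − Σ nΔHf°(reactants).
Products: 2·(+83.7) = +167.4
Reactants: 2·(+82.1) + 2·(+0.0) = +164.2
ΔH° = (+167.4) − (+164.2) = 3.2 kJ/mol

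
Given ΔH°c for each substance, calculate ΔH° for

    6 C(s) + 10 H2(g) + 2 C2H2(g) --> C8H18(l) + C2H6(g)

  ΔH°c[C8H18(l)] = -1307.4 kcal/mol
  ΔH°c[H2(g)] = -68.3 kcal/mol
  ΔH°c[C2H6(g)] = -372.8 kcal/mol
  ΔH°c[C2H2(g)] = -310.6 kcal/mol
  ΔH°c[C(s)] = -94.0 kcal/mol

Using ΔH = Σ nΔHc°(reactants) − Σ nΔHc°(products):
= [6·(-94.0) + 10·(-68.3) + 2·(-310.6)] − [1·(-1307.4) + 1·(-372.8)]
= -188.0 kcal/mol

ΔH° = -188.0 kcal/mol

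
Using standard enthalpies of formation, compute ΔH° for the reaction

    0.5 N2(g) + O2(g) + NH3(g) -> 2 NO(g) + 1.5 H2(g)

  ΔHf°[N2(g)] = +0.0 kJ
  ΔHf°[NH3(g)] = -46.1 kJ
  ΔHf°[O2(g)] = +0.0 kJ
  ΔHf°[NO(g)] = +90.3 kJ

ΔH° = 226.7 kJ

Products: 2·(+90.3) + 3/2·(+0.0) = +180.6
Reactants: 1/2·(+0.0) + 1·(+0.0) + 1·(-46.1) = -46.1
ΔH° = (+180.6) − (-46.1) = 226.7 kJ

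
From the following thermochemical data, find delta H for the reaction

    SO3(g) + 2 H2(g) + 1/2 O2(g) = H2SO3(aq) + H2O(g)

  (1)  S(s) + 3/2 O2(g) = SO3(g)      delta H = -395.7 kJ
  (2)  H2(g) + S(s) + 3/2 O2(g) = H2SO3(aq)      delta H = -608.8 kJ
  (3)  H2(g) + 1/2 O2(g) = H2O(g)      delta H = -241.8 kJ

(1) reversed (SO3(g) must end up as a reactant): +395.7 kJ
(2) as written (H2SO3(aq) already on the product side): -608.8 kJ
(3) as written (H2O(g) already on the product side): -241.8 kJ
Summing the manipulated equations, delta H = (-1)·(-395.7) + (1)·(-608.8) + (1)·(-241.8) = -454.9 kJ

delta H = -454.9 kJ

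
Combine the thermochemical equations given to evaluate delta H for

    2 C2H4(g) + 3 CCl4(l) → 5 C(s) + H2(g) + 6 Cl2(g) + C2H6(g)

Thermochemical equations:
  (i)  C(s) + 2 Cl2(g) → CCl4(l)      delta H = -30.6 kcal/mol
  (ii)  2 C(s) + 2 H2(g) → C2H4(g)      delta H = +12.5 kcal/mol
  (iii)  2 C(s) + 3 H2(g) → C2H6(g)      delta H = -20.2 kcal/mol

(i) reversed and × 3 (reverse to put CCl4(l) on the reactant side; scale by 3 for the 3 CCl4(l)): (-3)·(-30.6) = +91.8 kcal/mol
(ii) reversed and × 2 (reverse to put C2H4(g) on the reactant side; ×2 to match 2 C2H4(g) in the target): (-2)·(+12.5) = -25.0 kcal/mol
(iii) as written (C2H6(g) already on the product side): -20.2 kcal/mol
delta H = (+91.8) + (-25.0) + (-20.2) = 46.6 kcal/mol

delta H = 46.6 kcal/mol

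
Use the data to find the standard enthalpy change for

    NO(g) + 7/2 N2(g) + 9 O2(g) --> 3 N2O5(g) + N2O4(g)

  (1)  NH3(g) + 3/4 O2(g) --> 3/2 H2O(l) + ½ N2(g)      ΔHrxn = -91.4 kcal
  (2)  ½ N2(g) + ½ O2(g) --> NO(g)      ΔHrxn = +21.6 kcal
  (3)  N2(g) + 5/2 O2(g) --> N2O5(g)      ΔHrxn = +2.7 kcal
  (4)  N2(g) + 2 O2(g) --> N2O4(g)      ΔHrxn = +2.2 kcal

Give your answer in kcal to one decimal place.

ΔHrxn = -11.3 kcal

(1): not needed.
(2) reversed: -21.6 kcal
(3) × 3: (3)·(+2.7) = +8.1 kcal
(4) as written: +2.2 kcal
ΔHrxn = (-21.6) + (+8.1) + (+2.2) = -11.3 kcal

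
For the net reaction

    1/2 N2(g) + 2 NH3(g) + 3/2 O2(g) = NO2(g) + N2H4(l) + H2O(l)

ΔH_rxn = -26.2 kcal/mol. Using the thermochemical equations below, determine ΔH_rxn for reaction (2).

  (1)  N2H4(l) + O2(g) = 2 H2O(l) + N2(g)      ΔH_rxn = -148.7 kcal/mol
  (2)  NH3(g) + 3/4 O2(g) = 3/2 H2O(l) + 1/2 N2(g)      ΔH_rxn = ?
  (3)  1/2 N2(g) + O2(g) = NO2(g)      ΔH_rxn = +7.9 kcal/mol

ΔH_rxn = -91.4 kcal/mol

(1) reversed (N2H4(l) must end up as a product): +148.7 kcal/mol
(2) × 2 (×2 to match 2 NH3(g) in the target): contributes 2·x
(3) as written (NO2(g) already on the product side): +7.9 kcal/mol
-26.2 = (+148.7) + (+7.9) + 2·x
x = (-26.2 − (+156.6)) / (2) = -91.4 kcal/mol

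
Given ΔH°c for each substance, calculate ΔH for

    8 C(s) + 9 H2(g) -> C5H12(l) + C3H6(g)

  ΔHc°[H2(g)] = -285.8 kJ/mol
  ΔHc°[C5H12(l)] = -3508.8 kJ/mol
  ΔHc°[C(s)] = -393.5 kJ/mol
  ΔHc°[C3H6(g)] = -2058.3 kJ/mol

ΔH = -153.1 kJ/mol

Using ΔH = Σ nΔHc°(reactants) − Σ nΔHc°(products):
= [8·(-393.5) + 9·(-285.8)] − [1·(-3508.8) + 1·(-2058.3)]
= -153.1 kJ/mol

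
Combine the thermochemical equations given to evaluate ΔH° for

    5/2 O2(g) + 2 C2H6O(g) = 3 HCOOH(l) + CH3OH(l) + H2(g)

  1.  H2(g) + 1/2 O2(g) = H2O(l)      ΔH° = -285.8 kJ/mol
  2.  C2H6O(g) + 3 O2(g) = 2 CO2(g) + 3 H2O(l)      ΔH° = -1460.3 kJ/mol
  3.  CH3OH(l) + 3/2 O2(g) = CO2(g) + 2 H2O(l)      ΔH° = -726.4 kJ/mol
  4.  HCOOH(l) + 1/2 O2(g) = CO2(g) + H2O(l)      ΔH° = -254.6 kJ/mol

eq. 1 reversed (H2(g) must end up as a product): +285.8 kJ/mol
eq. 2 × 2 (×2 to match 2 C2H6O(g) in the target): (2)·(-1460.3) = -2920.6 kJ/mol
eq. 3 reversed (CH3OH(l) must end up as a product): +726.4 kJ/mol
eq. 4 reversed and × 3 (reverse to put HCOOH(l) on the product side; ×3 to match 3 HCOOH(l) in the target): (-3)·(-254.6) = +763.8 kJ/mol
By Hess's law, ΔH° = (-1)·(-285.8) + (2)·(-1460.3) + (-1)·(-726.4) + (-3)·(-254.6) = -1144.6 kJ/mol

ΔH° = -1144.6 kJ/mol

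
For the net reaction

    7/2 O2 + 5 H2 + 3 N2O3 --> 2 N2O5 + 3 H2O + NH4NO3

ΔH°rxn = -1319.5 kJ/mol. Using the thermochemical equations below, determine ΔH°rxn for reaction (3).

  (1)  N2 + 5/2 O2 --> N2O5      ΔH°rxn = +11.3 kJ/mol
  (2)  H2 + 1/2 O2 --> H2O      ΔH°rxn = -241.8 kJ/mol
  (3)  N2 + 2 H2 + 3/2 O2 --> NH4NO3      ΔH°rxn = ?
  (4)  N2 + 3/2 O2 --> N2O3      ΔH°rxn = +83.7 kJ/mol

ΔH°rxn = -365.6 kJ/mol

(1) × 2: (2)·(+11.3) = +22.6 kJ/mol
(2) × 3: (3)·(-241.8) = -725.4 kJ/mol
(3) as written: contributes x
(4) reversed and × 3: (-3)·(+83.7) = -251.1 kJ/mol
-1319.5 = (+22.6) + (-725.4) + (-251.1) + x
x = (-1319.5 − (-953.9)) / (1) = -365.6 kJ/mol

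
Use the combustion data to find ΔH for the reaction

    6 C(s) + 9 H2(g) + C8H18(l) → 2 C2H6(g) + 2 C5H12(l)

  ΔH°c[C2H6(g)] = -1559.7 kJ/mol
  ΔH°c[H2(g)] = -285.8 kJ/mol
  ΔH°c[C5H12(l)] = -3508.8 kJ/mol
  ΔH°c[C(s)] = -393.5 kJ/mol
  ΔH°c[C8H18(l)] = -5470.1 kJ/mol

With combustion enthalpies, reactants minus products:
= [6·(-393.5) + 9·(-285.8) + 1·(-5470.1)] − [2·(-1559.7) + 2·(-3508.8)]
= -266.3 kJ/mol

ΔH = -266.3 kJ/mol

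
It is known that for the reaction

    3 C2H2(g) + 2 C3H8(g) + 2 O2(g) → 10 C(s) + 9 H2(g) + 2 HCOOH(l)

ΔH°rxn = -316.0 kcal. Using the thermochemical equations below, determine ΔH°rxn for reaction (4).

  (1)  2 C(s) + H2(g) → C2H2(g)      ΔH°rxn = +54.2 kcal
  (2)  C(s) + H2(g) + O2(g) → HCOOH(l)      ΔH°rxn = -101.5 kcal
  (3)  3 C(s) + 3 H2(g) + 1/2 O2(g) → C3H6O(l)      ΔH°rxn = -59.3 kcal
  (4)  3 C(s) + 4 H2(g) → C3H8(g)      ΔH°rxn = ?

ΔH°rxn = -24.8 kcal

(1) reversed and × 3 (C2H2(g) must end up as a reactant; ×3 to match 3 C2H2(g) in the target): (-3)·(+54.2) = -162.6 kcal
(2) × 2 (×2 to match 2 HCOOH(l) in the target): (2)·(-101.5) = -203.0 kcal
(3): not needed (C3H6O(l) appears nowhere else).
(4) reversed and × 2 (C3H8(g) must end up as a reactant; ×2 to match 2 C3H8(g) in the target): contributes −2·x
-316.0 = (-162.6) + (-203.0) − 2·x
x = (-316.0 − (-365.6)) / (-2) = -24.8 kcal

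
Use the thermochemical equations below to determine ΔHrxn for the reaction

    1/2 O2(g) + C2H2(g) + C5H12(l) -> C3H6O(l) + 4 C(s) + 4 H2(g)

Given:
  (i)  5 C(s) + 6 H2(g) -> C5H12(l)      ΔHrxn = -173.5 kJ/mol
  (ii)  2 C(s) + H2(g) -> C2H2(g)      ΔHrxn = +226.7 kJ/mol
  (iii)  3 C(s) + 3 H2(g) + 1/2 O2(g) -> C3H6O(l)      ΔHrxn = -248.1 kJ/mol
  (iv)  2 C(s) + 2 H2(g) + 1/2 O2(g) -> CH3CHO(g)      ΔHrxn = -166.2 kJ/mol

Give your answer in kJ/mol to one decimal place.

(i) reversed: +173.5 kJ/mol
(ii) reversed: -226.7 kJ/mol
(iii) as written: -248.1 kJ/mol
(iv): not needed.
Combining the equations, ΔHrxn = (-1)·(-173.5) + (-1)·(+226.7) + (1)·(-248.1) = -301.3 kJ/mol

ΔHrxn = -301.3 kJ/mol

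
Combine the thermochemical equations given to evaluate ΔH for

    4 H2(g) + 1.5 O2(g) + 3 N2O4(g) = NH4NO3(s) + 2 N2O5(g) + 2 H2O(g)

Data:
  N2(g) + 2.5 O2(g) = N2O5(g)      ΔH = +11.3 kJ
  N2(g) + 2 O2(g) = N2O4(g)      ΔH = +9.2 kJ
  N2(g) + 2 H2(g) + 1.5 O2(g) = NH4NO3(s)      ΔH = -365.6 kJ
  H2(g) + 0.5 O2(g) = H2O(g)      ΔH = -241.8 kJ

equation 1 × 2: (2)·(+11.3) = +22.6 kJ
equation 2 reversed and × 3: (-3)·(+9.2) = -27.6 kJ
equation 3 as written: -365.6 kJ
equation 4 × 2: (2)·(-241.8) = -483.6 kJ
Combining the equations, ΔH = (+22.6) + (-27.6) + (-365.6) + (-483.6) = -854.2 kJ

ΔH = -854.2 kJ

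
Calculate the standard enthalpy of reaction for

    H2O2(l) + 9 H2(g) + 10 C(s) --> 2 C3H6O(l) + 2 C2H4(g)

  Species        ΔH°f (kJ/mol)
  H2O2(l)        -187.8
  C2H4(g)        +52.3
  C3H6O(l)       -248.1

ΔH° = -203.8 kJ/mol

ΔH°rxn = Σ nΔHf°(products) − Σ nΔHf°(reactants).
Products: 2·(-248.1) + 2·(+52.3) = -391.6
Reactants: 1·(-187.8) + 9·(+0.0) + 10·(+0.0) = -187.8
ΔH° = (-391.6) − (-187.8) = -203.8 kJ/mol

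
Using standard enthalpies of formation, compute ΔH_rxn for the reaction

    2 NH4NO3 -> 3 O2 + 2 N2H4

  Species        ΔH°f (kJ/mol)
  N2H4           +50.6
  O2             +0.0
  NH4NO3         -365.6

ΔH_rxn = 832.4 kJ/mol

Products: 3·(+0.0) + 2·(+50.6) = +101.2
Reactants: 2·(-365.6) = -731.2
ΔH_rxn = (+101.2) − (-731.2) = 832.4 kJ/mol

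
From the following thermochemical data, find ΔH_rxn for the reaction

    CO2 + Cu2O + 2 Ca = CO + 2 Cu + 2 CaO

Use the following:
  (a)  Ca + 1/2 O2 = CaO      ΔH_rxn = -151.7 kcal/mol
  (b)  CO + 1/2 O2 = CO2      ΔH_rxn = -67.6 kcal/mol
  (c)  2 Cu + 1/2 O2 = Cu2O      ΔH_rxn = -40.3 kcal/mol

ΔH_rxn = -195.5 kcal/mol

(a) × 2 (×2 to match 2 CaO in the target): (2)·(-151.7) = -303.4 kcal/mol
(b) reversed (CO must end up as a product): +67.6 kcal/mol
(c) reversed (Cu2O must end up as a reactant): +40.3 kcal/mol
ΔH_rxn = (2)·(-151.7) + (-1)·(-67.6) + (-1)·(-40.3) = -195.5 kcal/mol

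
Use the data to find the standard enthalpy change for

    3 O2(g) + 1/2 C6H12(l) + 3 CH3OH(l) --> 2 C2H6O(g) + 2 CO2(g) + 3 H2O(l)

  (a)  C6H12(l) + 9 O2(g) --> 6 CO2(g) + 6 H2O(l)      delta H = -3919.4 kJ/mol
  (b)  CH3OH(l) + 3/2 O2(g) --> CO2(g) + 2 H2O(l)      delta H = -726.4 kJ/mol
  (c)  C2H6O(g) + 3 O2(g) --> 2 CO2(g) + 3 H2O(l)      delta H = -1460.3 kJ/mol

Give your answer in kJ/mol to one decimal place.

delta H = -1218.3 kJ/mol

(a) × 1/2: (1/2)·(-3919.4) = -1959.7 kJ/mol
(b) × 3: (3)·(-726.4) = -2179.2 kJ/mol
(c) reversed and × 2: (-2)·(-1460.3) = +2920.6 kJ/mol
Since enthalpy is a state function, delta H = (1/2)·(-3919.4) + (3)·(-726.4) + (-2)·(-1460.3) = -1218.3 kJ/mol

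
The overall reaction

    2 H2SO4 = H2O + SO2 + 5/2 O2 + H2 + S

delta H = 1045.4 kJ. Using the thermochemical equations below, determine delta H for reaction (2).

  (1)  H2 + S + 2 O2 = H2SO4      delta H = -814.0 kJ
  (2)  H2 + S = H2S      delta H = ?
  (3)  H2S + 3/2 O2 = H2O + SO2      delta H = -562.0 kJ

delta H = -20.6 kJ

(1) reversed and × 2 (H2SO4 must end up as a reactant; ×2 to match 2 H2SO4 in the target): (-2)·(-814.0) = +1628.0 kJ
(2) as written: contributes x
(3) as written (H2O already on the product side): -562.0 kJ
+1045.4 = (+1628.0) + (-562.0) + x
x = (+1045.4 − (+1066.0)) / (1) = -20.6 kJ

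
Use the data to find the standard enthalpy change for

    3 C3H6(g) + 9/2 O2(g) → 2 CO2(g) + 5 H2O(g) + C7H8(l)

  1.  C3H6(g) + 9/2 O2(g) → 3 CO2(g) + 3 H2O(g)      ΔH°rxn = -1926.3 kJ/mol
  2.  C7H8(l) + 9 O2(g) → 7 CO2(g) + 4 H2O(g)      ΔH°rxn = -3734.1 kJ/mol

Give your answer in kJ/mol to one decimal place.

ΔH°rxn = -2044.8 kJ/mol

eq. 1 × 3 (scale by 3 for the 3 C3H6(g)): (3)·(-1926.3) = -5778.9 kJ/mol
eq. 2 reversed (reverse to put C7H8(l) on the product side): +3734.1 kJ/mol
Since enthalpy is a state function, ΔH°rxn = (-5778.9) + (+3734.1) = -2044.8 kJ/mol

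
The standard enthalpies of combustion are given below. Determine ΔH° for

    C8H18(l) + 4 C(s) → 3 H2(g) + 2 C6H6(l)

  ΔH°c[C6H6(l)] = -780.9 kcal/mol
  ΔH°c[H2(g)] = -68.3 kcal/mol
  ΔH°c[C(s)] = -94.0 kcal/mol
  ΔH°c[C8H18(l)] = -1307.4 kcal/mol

ΔH° = 83.3 kcal/mol

Using ΔH = Σ nΔHc°(reactants) − Σ nΔHc°(products):
= [1·(-1307.4) + 4·(-94.0)] − [3·(-68.3) + 2·(-780.9)]
= 83.3 kcal/mol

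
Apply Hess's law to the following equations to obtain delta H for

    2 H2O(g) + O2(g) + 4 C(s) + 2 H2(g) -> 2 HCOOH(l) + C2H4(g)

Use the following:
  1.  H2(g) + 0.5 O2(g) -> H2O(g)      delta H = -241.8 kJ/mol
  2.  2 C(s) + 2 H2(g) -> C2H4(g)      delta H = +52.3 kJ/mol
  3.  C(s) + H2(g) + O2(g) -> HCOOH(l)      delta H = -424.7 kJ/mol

eq. 1 reversed and × 2: (-2)·(-241.8) = +483.6 kJ/mol
eq. 2 as written: +52.3 kJ/mol
eq. 3 × 2: (2)·(-424.7) = -849.4 kJ/mol
Summing the manipulated equations, delta H = (-2)·(-241.8) + (1)·(+52.3) + (2)·(-424.7) = -313.5 kJ/mol

delta H = -313.5 kJ/mol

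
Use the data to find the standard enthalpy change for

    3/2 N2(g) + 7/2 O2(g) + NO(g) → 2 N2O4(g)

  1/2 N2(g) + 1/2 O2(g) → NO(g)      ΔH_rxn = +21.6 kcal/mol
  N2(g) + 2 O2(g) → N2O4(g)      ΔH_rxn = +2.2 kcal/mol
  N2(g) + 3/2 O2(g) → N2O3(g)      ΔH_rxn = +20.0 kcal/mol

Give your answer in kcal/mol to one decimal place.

equation 1 reversed: -21.6 kcal/mol
equation 2 × 2: (2)·(+2.2) = +4.4 kcal/mol
equation 3: not needed.
Summing the manipulated equations, ΔH_rxn = (-21.6) + (+4.4) = -17.2 kcal/mol

ΔH_rxn = -17.2 kcal/mol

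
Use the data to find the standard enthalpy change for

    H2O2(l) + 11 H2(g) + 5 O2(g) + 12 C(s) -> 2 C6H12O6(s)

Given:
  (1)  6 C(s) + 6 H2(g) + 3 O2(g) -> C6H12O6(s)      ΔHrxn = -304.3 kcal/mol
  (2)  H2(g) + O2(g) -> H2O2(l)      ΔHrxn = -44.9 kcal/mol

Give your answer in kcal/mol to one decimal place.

ΔHrxn = -563.7 kcal/mol

(1) × 2 (scale by 2 for the 2 C6H12O6(s)): (2)·(-304.3) = -608.6 kcal/mol
(2) reversed (H2O2(l) must end up as a reactant): +44.9 kcal/mol
ΔHrxn = (-608.6) + (+44.9) = -563.7 kcal/mol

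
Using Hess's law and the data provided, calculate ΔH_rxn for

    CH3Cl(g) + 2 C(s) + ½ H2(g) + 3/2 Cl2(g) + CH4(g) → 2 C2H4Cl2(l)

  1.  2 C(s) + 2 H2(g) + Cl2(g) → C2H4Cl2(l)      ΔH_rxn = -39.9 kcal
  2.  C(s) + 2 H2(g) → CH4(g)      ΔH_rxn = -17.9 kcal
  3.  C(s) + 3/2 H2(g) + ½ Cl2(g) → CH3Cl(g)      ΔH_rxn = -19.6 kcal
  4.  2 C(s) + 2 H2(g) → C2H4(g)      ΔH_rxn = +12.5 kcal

eq. 1 × 2 (scale by 2 for the 2 C2H4Cl2(l)): (2)·(-39.9) = -79.8 kcal
eq. 2 reversed (CH4(g) must end up as a reactant): +17.9 kcal
eq. 3 reversed (CH3Cl(g) must end up as a reactant): +19.6 kcal
eq. 4: not needed (C2H4(g) appears nowhere else).
ΔH_rxn = (2)·(-39.9) + (-1)·(-17.9) + (-1)·(-19.6) = -42.3 kcal

ΔH_rxn = -42.3 kcal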